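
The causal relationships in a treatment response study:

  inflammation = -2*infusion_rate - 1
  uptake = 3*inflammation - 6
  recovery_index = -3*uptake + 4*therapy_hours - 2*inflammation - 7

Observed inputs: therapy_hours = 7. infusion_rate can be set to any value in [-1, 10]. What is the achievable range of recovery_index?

28 to 270

Substituting into the uptake equation gives uptake = -6*infusion_rate - 9.
Substituting into the recovery_index equation gives recovery_index = 22*infusion_rate + 50.
Linear in infusion_rate, so extremes are at the endpoints: infusion_rate = -1 gives recovery_index = 28; infusion_rate = 10 gives recovery_index = 270.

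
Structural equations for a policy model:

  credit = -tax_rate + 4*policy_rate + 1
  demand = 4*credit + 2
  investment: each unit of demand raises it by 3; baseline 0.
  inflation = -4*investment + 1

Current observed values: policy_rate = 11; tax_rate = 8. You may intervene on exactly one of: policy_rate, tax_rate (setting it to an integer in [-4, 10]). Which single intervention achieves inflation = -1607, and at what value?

set policy_rate = 10

Intervening on policy_rate: with other inputs at their observed values, inflation = -192*policy_rate + 313. Solving for -1607 gives policy_rate = 10, within [-4, 10].
Intervening on tax_rate: inflation = 48*tax_rate - 2183. Reaching -1607 requires tax_rate = 12, outside [-4, 10].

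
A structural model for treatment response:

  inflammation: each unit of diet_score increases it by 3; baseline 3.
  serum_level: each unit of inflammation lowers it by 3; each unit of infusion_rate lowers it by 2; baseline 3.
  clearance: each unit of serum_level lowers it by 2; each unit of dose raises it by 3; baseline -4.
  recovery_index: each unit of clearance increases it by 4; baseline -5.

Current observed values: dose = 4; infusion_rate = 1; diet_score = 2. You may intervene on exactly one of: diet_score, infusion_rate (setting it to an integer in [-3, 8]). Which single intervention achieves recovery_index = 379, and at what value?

Intervening on diet_score: with other inputs at their observed values, recovery_index = 72*diet_score + 91. Solving for 379 gives diet_score = 4, within [-3, 8].
Intervening on infusion_rate: recovery_index = 16*infusion_rate + 219. Reaching 379 requires infusion_rate = 10, outside [-3, 8].

set diet_score = 4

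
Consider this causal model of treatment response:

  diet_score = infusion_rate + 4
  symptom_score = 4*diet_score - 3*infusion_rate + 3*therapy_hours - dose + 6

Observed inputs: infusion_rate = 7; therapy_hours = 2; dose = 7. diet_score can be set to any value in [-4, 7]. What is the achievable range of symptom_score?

Intervening on diet_score fixes its value directly, overriding its dependence on infusion_rate.
Substituting into the symptom_score equation gives symptom_score = 4*diet_score - 16.
Linear in diet_score, so extremes are at the endpoints: diet_score = -4 gives symptom_score = -32; diet_score = 7 gives symptom_score = 12.

-32 to 12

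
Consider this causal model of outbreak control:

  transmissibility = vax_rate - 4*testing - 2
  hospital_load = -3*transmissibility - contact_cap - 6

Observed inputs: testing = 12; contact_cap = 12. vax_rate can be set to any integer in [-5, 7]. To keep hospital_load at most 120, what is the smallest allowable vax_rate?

vax_rate = 4

Substituting into the transmissibility equation gives transmissibility = vax_rate - 50.
Substituting into the hospital_load equation gives hospital_load = -3*vax_rate + 132.
Require -3*vax_rate + 132 ≤ 120, so vax_rate ≥ 4.
The smallest integer in [-5, 7] satisfying this is 4.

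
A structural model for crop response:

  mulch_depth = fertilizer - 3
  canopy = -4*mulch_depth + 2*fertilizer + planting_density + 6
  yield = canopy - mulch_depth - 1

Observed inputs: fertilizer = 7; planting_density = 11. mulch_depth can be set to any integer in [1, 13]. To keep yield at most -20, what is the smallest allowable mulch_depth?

Intervening on mulch_depth fixes its value directly, overriding its dependence on fertilizer.
Substituting into the canopy equation gives canopy = -4*mulch_depth + 31.
So yield = -5*mulch_depth + 30.
Require -5*mulch_depth + 30 ≤ -20, so mulch_depth ≥ 10.
The smallest integer in [1, 13] satisfying this is 10.

mulch_depth = 10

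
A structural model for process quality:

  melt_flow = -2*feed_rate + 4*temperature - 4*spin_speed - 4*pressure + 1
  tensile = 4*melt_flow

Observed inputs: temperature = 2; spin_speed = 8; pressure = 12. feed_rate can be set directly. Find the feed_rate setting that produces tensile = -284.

feed_rate = 0

Substituting into the melt_flow equation gives melt_flow = -2*feed_rate - 71.
So tensile = -8*feed_rate - 284.
Solve -8*feed_rate - 284 = -284: feed_rate = (-284 + 284) / -8 = 0.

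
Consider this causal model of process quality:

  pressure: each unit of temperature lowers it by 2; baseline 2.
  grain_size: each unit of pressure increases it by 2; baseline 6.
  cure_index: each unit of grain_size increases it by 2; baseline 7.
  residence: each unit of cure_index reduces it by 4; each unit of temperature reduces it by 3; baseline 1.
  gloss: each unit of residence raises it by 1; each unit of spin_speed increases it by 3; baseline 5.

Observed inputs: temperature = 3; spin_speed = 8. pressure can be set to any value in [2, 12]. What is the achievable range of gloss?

Intervening on pressure fixes its value directly, overriding its dependence on temperature.
Substituting into the cure_index equation gives cure_index = 4*pressure + 19.
Substituting into the residence equation gives residence = -16*pressure - 84.
This gives gloss = -16*pressure - 55.
Linear in pressure, so extremes are at the endpoints: pressure = 2 gives gloss = -87; pressure = 12 gives gloss = -247.

-247 to -87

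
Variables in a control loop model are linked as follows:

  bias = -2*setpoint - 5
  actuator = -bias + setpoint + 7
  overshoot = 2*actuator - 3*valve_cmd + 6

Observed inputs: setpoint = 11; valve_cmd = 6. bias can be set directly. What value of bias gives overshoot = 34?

Intervening on bias fixes its value directly, overriding its dependence on setpoint.
Substituting into the actuator equation gives actuator = -bias + 18.
overshoot becomes -2*bias + 24.
Solve -2*bias + 24 = 34: bias = (34 - 24) / -2 = -5.

bias = -5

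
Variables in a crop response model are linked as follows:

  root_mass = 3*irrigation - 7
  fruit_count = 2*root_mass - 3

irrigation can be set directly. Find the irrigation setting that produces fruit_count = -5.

irrigation = 2

Substituting into the fruit_count equation gives fruit_count = 6*irrigation - 17.
Solve 6*irrigation - 17 = -5: irrigation = (-5 + 17) / 6 = 2.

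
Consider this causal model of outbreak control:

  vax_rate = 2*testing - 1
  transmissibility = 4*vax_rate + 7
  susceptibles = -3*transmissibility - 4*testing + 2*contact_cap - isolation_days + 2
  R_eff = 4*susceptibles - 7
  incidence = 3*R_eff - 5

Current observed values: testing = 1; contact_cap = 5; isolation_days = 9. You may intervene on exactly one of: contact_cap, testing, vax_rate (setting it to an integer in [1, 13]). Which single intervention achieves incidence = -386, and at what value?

set contact_cap = 7

Intervening on contact_cap: with other inputs at their observed values, incidence = 24*contact_cap - 554. Solving for -386 gives contact_cap = 7, within [1, 13].
Intervening on testing: incidence = -336*testing - 98. Reaching -386 requires testing = 6/7, not an integer.
Intervening on vax_rate: incidence = -144*vax_rate - 290. Reaching -386 requires vax_rate = 2/3, not an integer.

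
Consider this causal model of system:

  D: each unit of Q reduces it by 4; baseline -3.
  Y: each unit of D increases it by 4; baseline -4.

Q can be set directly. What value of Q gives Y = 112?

Q = -8

Substituting into the Y equation gives Y = -16*Q - 16.
Solve -16*Q - 16 = 112: Q = (112 + 16) / -16 = -8.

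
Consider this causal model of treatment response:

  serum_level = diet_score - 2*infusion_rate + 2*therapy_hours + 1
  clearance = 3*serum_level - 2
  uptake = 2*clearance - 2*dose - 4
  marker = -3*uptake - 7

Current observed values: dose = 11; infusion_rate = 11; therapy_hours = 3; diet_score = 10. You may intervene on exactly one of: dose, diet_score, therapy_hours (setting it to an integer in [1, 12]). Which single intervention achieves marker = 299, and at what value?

Intervening on dose: marker = 6*dose + 107. Reaching 299 requires dose = 32, outside [1, 12].
Intervening on diet_score: with other inputs at their observed values, marker = -18*diet_score + 353. Solving for 299 gives diet_score = 3, within [1, 12].
Intervening on therapy_hours: marker = -36*therapy_hours + 281. Reaching 299 requires therapy_hours = -1/2, not an integer.

set diet_score = 3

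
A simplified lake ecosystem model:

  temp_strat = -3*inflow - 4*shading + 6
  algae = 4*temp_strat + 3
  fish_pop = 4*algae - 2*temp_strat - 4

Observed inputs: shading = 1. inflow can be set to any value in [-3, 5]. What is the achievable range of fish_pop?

Substituting into the temp_strat equation gives temp_strat = -3*inflow + 2.
So algae = -12*inflow + 11.
So fish_pop = -42*inflow + 36.
Linear in inflow, so extremes are at the endpoints: inflow = -3 gives fish_pop = 162; inflow = 5 gives fish_pop = -174.

-174 to 162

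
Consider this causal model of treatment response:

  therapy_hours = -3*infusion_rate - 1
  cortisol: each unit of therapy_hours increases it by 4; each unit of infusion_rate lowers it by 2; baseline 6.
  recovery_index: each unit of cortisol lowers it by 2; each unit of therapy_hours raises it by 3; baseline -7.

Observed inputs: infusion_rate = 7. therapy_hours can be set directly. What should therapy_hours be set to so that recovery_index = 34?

Intervening on therapy_hours fixes its value directly, overriding its dependence on infusion_rate.
Substituting into the cortisol equation gives cortisol = 4*therapy_hours - 8.
recovery_index becomes -5*therapy_hours + 9.
Solve -5*therapy_hours + 9 = 34: therapy_hours = (34 - 9) / -5 = -5.

therapy_hours = -5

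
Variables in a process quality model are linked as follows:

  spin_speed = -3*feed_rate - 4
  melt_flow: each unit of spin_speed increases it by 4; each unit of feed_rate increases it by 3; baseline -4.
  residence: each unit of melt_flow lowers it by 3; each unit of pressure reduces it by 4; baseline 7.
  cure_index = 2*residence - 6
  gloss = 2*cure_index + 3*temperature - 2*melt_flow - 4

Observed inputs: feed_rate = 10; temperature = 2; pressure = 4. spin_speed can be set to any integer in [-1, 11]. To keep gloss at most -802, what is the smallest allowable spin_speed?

spin_speed = 7

Intervening on spin_speed fixes its value directly, overriding its dependence on feed_rate.
Substituting into the melt_flow equation gives melt_flow = 4*spin_speed + 26.
Substituting into the residence equation gives residence = -12*spin_speed - 87.
So cure_index = -24*spin_speed - 180.
gloss becomes -56*spin_speed - 410.
Require -56*spin_speed - 410 ≤ -802, so spin_speed ≥ 7.
The smallest integer in [-1, 11] satisfying this is 7.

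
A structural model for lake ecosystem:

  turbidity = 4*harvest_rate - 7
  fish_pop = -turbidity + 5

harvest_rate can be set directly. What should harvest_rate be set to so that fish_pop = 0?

Substituting into the fish_pop equation gives fish_pop = -4*harvest_rate + 12.
Solve -4*harvest_rate + 12 = 0: harvest_rate = (0 - 12) / -4 = 3.

harvest_rate = 3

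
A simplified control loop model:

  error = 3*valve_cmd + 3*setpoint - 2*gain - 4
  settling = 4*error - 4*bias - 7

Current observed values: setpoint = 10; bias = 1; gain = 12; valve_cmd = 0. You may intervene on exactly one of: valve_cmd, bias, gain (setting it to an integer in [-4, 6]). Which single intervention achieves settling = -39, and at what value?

set valve_cmd = -3

Intervening on valve_cmd: with other inputs at their observed values, settling = 12*valve_cmd - 3. Solving for -39 gives valve_cmd = -3, within [-4, 6].
Intervening on bias: settling = -4*bias + 1. Reaching -39 requires bias = 10, outside [-4, 6].
Intervening on gain: settling = -8*gain + 93. Reaching -39 requires gain = 33/2, not an integer.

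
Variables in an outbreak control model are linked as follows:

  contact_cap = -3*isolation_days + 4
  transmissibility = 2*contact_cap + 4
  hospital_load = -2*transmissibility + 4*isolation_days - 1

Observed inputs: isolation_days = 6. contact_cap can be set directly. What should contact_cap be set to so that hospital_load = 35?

contact_cap = -5

Intervening on contact_cap fixes its value directly, overriding its dependence on isolation_days.
Substituting into the hospital_load equation gives hospital_load = -4*contact_cap + 15.
Solve -4*contact_cap + 15 = 35: contact_cap = (35 - 15) / -4 = -5.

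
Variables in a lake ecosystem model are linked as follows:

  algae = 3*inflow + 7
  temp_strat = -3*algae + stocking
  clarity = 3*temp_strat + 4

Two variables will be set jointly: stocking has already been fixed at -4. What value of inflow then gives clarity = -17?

With stocking held at -4:
Substituting into the temp_strat equation gives temp_strat = -9*inflow - 25.
clarity becomes -27*inflow - 71.
Solve -27*inflow - 71 = -17: inflow = (-17 + 71) / -27 = -2.

inflow = -2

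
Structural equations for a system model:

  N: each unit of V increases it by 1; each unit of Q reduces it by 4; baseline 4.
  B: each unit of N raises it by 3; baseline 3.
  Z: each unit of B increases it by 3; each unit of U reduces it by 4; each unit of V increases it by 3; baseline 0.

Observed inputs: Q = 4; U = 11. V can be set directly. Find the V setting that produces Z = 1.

Substituting into the N equation gives N = V - 12.
This gives B = 3*V - 33.
Substituting into the Z equation gives Z = 12*V - 143.
Solve 12*V - 143 = 1: V = (1 + 143) / 12 = 12.

V = 12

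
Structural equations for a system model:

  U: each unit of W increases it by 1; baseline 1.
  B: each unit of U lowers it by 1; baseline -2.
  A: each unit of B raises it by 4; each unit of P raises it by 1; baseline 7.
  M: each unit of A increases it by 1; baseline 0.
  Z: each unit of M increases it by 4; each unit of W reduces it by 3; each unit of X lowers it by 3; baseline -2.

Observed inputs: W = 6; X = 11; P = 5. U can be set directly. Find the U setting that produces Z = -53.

Intervening on U fixes its value directly, overriding its dependence on W.
Substituting into the A equation gives A = -4*U + 4.
Substituting into the M equation gives M = -4*U + 4.
Substituting into the Z equation gives Z = -16*U - 37.
Solve -16*U - 37 = -53: U = (-53 + 37) / -16 = 1.

U = 1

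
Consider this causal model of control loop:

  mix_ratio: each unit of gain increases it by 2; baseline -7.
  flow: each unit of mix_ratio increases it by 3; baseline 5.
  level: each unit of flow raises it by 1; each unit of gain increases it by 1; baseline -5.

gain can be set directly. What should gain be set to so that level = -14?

Substituting into the flow equation gives flow = 6*gain - 16.
Substituting into the level equation gives level = 7*gain - 21.
Solve 7*gain - 21 = -14: gain = (-14 + 21) / 7 = 1.

gain = 1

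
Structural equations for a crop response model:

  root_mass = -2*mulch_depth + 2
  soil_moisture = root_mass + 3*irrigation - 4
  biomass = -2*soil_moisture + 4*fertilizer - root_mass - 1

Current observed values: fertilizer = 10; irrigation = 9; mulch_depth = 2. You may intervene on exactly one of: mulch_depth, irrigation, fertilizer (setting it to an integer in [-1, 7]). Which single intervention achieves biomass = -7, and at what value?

Intervening on mulch_depth: with other inputs at their observed values, biomass = 6*mulch_depth - 13. Solving for -7 gives mulch_depth = 1, within [-1, 7].
Intervening on irrigation: biomass = -6*irrigation + 53. Reaching -7 requires irrigation = 10, outside [-1, 7].
Intervening on fertilizer: biomass = 4*fertilizer - 41. Reaching -7 requires fertilizer = 17/2, not an integer.

set mulch_depth = 1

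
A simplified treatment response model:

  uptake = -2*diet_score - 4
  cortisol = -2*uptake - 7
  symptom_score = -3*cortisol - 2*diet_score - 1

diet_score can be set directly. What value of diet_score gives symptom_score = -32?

diet_score = 2

Substituting into the cortisol equation gives cortisol = 4*diet_score + 1.
This gives symptom_score = -14*diet_score - 4.
Solve -14*diet_score - 4 = -32: diet_score = (-32 + 4) / -14 = 2.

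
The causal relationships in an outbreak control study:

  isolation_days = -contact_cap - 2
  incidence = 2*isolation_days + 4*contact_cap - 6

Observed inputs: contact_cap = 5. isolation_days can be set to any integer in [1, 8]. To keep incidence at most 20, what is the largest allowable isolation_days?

Intervening on isolation_days fixes its value directly, overriding its dependence on contact_cap.
Substituting into the incidence equation gives incidence = 2*isolation_days + 14.
Require 2*isolation_days + 14 ≤ 20, so isolation_days ≤ 3.
The largest integer in [1, 8] satisfying this is 3.

isolation_days = 3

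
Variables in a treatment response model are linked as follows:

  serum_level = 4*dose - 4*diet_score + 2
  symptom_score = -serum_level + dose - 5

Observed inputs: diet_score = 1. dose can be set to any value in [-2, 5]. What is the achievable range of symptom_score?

Substituting into the serum_level equation gives serum_level = 4*dose - 2.
So symptom_score = -3*dose - 3.
Linear in dose, so extremes are at the endpoints: dose = -2 gives symptom_score = 3; dose = 5 gives symptom_score = -18.

-18 to 3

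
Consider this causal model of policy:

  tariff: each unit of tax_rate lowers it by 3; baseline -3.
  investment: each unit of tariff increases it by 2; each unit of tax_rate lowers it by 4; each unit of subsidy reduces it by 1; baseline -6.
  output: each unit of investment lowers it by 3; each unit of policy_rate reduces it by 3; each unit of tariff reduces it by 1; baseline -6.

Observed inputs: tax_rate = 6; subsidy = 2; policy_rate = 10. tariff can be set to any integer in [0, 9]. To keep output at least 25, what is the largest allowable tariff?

tariff = 5

Intervening on tariff fixes its value directly, overriding its dependence on tax_rate.
Substituting into the investment equation gives investment = 2*tariff - 32.
Substituting into the output equation gives output = -7*tariff + 60.
Require -7*tariff + 60 ≥ 25, so tariff ≤ 5.
The largest integer in [0, 9] satisfying this is 5.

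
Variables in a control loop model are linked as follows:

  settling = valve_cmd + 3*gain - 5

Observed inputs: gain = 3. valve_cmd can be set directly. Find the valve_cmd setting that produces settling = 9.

valve_cmd = 5

Substituting into the settling equation gives settling = valve_cmd + 4.
Solve valve_cmd + 4 = 9: valve_cmd = (9 - 4) / 1 = 5.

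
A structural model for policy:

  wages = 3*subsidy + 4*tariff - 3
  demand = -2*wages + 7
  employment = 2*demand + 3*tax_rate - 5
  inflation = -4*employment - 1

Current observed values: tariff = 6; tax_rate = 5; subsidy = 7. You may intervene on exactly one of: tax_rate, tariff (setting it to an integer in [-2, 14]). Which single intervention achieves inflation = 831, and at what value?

set tariff = 10

Intervening on tax_rate: inflation = -12*tax_rate + 635. Reaching 831 requires tax_rate = -49/3, not an integer.
Intervening on tariff: with other inputs at their observed values, inflation = 64*tariff + 191. Solving for 831 gives tariff = 10, within [-2, 14].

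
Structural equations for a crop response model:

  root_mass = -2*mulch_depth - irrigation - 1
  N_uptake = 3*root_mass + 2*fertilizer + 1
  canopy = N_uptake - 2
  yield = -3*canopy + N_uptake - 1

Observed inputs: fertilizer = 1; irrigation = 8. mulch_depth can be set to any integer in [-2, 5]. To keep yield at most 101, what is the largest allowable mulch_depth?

mulch_depth = 4

Substituting into the root_mass equation gives root_mass = -2*mulch_depth - 9.
This gives N_uptake = -6*mulch_depth - 24.
This gives canopy = -6*mulch_depth - 26.
Substituting into the yield equation gives yield = 12*mulch_depth + 53.
Require 12*mulch_depth + 53 ≤ 101, so mulch_depth ≤ 4.
The largest integer in [-2, 5] satisfying this is 4.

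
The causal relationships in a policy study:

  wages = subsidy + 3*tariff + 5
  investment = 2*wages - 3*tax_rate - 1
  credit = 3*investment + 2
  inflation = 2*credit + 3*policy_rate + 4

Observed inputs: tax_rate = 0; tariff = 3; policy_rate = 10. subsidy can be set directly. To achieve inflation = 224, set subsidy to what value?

subsidy = 2

Substituting into the wages equation gives wages = subsidy + 14.
So investment = 2*subsidy + 27.
Substituting into the credit equation gives credit = 6*subsidy + 83.
This gives inflation = 12*subsidy + 200.
Solve 12*subsidy + 200 = 224: subsidy = (224 - 200) / 12 = 2.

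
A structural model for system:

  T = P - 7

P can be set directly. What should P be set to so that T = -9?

P = -2

Solve P - 7 = -9: P = (-9 + 7) / 1 = -2.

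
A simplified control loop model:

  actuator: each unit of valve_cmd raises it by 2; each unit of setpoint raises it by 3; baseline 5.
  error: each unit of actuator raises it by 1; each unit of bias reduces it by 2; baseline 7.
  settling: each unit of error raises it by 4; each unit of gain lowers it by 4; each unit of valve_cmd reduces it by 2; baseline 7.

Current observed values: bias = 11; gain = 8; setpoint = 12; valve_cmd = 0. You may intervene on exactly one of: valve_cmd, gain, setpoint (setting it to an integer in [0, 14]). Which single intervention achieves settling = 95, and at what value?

Intervening on valve_cmd: settling = 6*valve_cmd + 79. Reaching 95 requires valve_cmd = 8/3, not an integer.
Intervening on gain: with other inputs at their observed values, settling = -4*gain + 111. Solving for 95 gives gain = 4, within [0, 14].
Intervening on setpoint: settling = 12*setpoint - 65. Reaching 95 requires setpoint = 40/3, not an integer.

set gain = 4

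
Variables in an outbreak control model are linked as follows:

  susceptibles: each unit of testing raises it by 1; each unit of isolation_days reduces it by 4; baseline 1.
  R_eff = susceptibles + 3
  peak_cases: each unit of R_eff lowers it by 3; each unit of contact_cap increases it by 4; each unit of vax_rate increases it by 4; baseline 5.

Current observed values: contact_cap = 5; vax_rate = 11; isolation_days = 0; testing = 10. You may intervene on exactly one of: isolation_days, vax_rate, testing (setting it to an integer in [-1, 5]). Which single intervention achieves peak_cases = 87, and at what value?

Intervening on isolation_days: with other inputs at their observed values, peak_cases = 12*isolation_days + 27. Solving for 87 gives isolation_days = 5, within [-1, 5].
Intervening on vax_rate: peak_cases = 4*vax_rate - 17. Reaching 87 requires vax_rate = 26, outside [-1, 5].
Intervening on testing: peak_cases = -3*testing + 57. Reaching 87 requires testing = -10, outside [-1, 5].

set isolation_days = 5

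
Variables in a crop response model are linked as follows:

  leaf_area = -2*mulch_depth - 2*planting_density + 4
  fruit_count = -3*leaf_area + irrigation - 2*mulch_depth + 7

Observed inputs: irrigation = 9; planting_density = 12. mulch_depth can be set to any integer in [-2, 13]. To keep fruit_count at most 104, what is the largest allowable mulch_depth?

Substituting into the leaf_area equation gives leaf_area = -2*mulch_depth - 20.
Substituting into the fruit_count equation gives fruit_count = 4*mulch_depth + 76.
Require 4*mulch_depth + 76 ≤ 104, so mulch_depth ≤ 7.
The largest integer in [-2, 13] satisfying this is 7.

mulch_depth = 7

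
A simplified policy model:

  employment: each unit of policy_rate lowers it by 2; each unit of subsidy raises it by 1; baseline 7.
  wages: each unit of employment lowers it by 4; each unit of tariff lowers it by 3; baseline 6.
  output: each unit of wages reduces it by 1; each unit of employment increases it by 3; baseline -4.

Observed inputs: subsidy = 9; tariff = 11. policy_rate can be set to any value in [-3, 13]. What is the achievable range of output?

-47 to 177

Substituting into the employment equation gives employment = -2*policy_rate + 16.
Substituting into the wages equation gives wages = 8*policy_rate - 91.
Substituting into the output equation gives output = -14*policy_rate + 135.
Linear in policy_rate, so extremes are at the endpoints: policy_rate = -3 gives output = 177; policy_rate = 13 gives output = -47.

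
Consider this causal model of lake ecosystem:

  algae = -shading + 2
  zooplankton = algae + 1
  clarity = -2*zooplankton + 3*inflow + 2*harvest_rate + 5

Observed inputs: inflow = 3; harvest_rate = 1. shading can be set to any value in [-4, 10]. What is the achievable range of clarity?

Substituting into the zooplankton equation gives zooplankton = -shading + 3.
Substituting into the clarity equation gives clarity = 2*shading + 10.
Linear in shading, so extremes are at the endpoints: shading = -4 gives clarity = 2; shading = 10 gives clarity = 30.

2 to 30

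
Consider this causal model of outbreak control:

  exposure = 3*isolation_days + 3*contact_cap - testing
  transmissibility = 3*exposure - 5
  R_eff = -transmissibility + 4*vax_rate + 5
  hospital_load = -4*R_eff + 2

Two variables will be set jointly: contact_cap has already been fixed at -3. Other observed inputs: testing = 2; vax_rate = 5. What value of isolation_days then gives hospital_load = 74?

isolation_days = 9

With contact_cap held at -3:
Substituting into the exposure equation gives exposure = 3*isolation_days - 11.
Substituting into the transmissibility equation gives transmissibility = 9*isolation_days - 38.
This gives R_eff = -9*isolation_days + 63.
Substituting into the hospital_load equation gives hospital_load = 36*isolation_days - 250.
Solve 36*isolation_days - 250 = 74: isolation_days = (74 + 250) / 36 = 9.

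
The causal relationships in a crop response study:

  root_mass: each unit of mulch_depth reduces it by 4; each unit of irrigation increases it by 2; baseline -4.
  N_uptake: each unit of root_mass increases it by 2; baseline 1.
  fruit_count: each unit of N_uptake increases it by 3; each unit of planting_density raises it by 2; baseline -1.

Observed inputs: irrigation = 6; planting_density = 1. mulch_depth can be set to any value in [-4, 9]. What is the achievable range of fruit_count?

-164 to 148

Substituting into the root_mass equation gives root_mass = -4*mulch_depth + 8.
Substituting into the N_uptake equation gives N_uptake = -8*mulch_depth + 17.
So fruit_count = -24*mulch_depth + 52.
Linear in mulch_depth, so extremes are at the endpoints: mulch_depth = -4 gives fruit_count = 148; mulch_depth = 9 gives fruit_count = -164.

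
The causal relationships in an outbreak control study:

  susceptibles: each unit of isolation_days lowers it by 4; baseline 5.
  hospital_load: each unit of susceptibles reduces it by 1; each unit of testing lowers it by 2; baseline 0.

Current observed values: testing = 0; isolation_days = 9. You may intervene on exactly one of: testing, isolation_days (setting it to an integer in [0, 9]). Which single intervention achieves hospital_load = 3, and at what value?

Intervening on testing: hospital_load = -2*testing + 31. Reaching 3 requires testing = 14, outside [0, 9].
Intervening on isolation_days: with other inputs at their observed values, hospital_load = 4*isolation_days - 5. Solving for 3 gives isolation_days = 2, within [0, 9].

set isolation_days = 2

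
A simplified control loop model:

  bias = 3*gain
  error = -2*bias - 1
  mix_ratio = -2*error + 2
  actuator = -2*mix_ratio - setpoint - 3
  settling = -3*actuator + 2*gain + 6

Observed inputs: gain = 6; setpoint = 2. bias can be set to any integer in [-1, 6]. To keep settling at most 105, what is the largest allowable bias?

Intervening on bias fixes its value directly, overriding its dependence on gain.
Substituting into the mix_ratio equation gives mix_ratio = 4*bias + 4.
So actuator = -8*bias - 13.
So settling = 24*bias + 57.
Require 24*bias + 57 ≤ 105, so bias ≤ 2.
The largest integer in [-1, 6] satisfying this is 2.

bias = 2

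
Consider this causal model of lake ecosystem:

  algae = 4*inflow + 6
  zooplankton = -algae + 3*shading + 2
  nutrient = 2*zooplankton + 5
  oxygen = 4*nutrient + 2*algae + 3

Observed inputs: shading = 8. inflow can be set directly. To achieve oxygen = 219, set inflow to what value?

inflow = -1

Substituting into the zooplankton equation gives zooplankton = -4*inflow + 20.
nutrient becomes -8*inflow + 45.
oxygen becomes -24*inflow + 195.
Solve -24*inflow + 195 = 219: inflow = (219 - 195) / -24 = -1.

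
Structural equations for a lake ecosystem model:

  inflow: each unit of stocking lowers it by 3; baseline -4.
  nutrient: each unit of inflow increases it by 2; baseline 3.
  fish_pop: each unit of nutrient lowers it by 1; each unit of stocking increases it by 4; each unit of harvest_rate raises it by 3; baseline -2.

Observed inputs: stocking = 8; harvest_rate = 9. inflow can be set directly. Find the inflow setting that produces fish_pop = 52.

Intervening on inflow fixes its value directly, overriding its dependence on stocking.
Substituting into the fish_pop equation gives fish_pop = -2*inflow + 54.
Solve -2*inflow + 54 = 52: inflow = (52 - 54) / -2 = 1.

inflow = 1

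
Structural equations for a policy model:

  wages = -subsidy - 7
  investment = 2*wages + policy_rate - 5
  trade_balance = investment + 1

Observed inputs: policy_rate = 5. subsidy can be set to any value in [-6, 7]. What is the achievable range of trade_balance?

-27 to -1

Substituting into the investment equation gives investment = -2*subsidy - 14.
trade_balance becomes -2*subsidy - 13.
Linear in subsidy, so extremes are at the endpoints: subsidy = -6 gives trade_balance = -1; subsidy = 7 gives trade_balance = -27.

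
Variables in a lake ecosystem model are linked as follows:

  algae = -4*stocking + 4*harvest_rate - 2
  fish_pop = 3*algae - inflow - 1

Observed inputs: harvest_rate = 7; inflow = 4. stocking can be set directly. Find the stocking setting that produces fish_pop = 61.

Substituting into the algae equation gives algae = -4*stocking + 26.
fish_pop becomes -12*stocking + 73.
Solve -12*stocking + 73 = 61: stocking = (61 - 73) / -12 = 1.

stocking = 1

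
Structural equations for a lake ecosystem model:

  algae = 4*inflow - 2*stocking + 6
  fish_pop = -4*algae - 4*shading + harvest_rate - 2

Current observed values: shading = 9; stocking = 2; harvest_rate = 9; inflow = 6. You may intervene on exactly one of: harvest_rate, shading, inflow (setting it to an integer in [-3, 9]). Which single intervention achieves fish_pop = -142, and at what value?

Intervening on harvest_rate: with other inputs at their observed values, fish_pop = harvest_rate - 142. Solving for -142 gives harvest_rate = 0, within [-3, 9].
Intervening on shading: fish_pop = -4*shading - 97. Reaching -142 requires shading = 45/4, not an integer.
Intervening on inflow: fish_pop = -16*inflow - 37. Reaching -142 requires inflow = 105/16, not an integer.

set harvest_rate = 0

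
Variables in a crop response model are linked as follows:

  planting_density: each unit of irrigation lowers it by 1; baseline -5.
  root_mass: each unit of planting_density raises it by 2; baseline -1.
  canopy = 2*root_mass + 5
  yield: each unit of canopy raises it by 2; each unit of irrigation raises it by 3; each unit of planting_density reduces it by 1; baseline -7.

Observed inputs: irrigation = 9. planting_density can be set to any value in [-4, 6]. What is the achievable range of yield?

-2 to 68

Intervening on planting_density fixes its value directly, overriding its dependence on irrigation.
Substituting into the canopy equation gives canopy = 4*planting_density + 3.
Substituting into the yield equation gives yield = 7*planting_density + 26.
Linear in planting_density, so extremes are at the endpoints: planting_density = -4 gives yield = -2; planting_density = 6 gives yield = 68.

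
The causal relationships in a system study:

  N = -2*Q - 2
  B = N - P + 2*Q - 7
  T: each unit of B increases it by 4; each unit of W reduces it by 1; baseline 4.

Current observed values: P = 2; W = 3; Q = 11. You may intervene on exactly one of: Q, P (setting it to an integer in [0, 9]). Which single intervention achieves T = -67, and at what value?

set P = 8

Intervening on Q: the paths from Q to T cancel (net effect zero), leaving T = -43; -67 is unreachable this way.
Intervening on P: with other inputs at their observed values, T = -4*P - 35. Solving for -67 gives P = 8, within [0, 9].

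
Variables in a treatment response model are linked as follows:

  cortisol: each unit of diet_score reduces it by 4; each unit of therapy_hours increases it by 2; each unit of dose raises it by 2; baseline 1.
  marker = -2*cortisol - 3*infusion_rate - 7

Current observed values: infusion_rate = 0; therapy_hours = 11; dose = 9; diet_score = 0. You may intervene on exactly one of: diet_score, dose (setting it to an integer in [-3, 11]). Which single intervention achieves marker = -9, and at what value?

Intervening on diet_score: with other inputs at their observed values, marker = 8*diet_score - 89. Solving for -9 gives diet_score = 10, within [-3, 11].
Intervening on dose: marker = -4*dose - 53. Reaching -9 requires dose = -11, outside [-3, 11].

set diet_score = 10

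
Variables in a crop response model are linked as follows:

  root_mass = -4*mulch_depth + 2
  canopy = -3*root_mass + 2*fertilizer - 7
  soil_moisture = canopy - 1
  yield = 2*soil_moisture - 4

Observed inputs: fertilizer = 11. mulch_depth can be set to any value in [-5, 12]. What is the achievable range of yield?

Substituting into the canopy equation gives canopy = 12*mulch_depth + 9.
Substituting into the soil_moisture equation gives soil_moisture = 12*mulch_depth + 8.
So yield = 24*mulch_depth + 12.
Linear in mulch_depth, so extremes are at the endpoints: mulch_depth = -5 gives yield = -108; mulch_depth = 12 gives yield = 300.

-108 to 300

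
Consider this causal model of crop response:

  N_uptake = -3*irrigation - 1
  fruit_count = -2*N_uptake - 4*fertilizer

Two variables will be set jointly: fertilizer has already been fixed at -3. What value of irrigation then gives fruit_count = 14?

With fertilizer held at -3:
Substituting into the fruit_count equation gives fruit_count = 6*irrigation + 14.
Solve 6*irrigation + 14 = 14: irrigation = (14 - 14) / 6 = 0.

irrigation = 0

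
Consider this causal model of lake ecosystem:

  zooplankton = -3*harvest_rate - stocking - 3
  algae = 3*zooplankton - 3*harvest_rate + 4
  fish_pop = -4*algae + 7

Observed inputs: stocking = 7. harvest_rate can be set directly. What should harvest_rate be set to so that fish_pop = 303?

Substituting into the zooplankton equation gives zooplankton = -3*harvest_rate - 10.
Substituting into the algae equation gives algae = -12*harvest_rate - 26.
This gives fish_pop = 48*harvest_rate + 111.
Solve 48*harvest_rate + 111 = 303: harvest_rate = (303 - 111) / 48 = 4.

harvest_rate = 4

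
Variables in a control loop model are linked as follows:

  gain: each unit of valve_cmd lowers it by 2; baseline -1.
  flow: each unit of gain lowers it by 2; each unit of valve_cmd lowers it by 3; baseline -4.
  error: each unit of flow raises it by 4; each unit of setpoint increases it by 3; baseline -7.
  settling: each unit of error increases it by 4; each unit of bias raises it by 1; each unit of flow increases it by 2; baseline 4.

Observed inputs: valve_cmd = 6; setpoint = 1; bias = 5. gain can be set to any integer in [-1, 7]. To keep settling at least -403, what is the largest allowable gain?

Intervening on gain fixes its value directly, overriding its dependence on valve_cmd.
Substituting into the flow equation gives flow = -2*gain - 22.
Substituting into the error equation gives error = -8*gain - 92.
This gives settling = -36*gain - 403.
Require -36*gain - 403 ≥ -403, so gain ≤ 0.
The largest integer in [-1, 7] satisfying this is 0.

gain = 0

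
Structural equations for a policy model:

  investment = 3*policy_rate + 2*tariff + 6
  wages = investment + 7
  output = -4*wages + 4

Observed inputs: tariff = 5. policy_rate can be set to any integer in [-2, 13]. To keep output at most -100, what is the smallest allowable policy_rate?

Substituting into the investment equation gives investment = 3*policy_rate + 16.
Substituting into the wages equation gives wages = 3*policy_rate + 23.
Substituting into the output equation gives output = -12*policy_rate - 88.
Require -12*policy_rate - 88 ≤ -100, so policy_rate ≥ 1.
The smallest integer in [-2, 13] satisfying this is 1.

policy_rate = 1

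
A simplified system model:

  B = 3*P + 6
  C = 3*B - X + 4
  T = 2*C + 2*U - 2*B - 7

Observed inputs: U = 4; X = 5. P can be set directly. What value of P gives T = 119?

Substituting into the C equation gives C = 9*P + 17.
So T = 12*P + 23.
Solve 12*P + 23 = 119: P = (119 - 23) / 12 = 8.

P = 8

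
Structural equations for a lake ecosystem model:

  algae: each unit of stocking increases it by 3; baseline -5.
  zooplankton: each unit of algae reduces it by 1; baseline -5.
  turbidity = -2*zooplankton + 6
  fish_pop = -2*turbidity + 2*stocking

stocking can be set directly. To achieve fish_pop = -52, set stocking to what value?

Substituting into the zooplankton equation gives zooplankton = -3*stocking.
This gives turbidity = 6*stocking + 6.
So fish_pop = -10*stocking - 12.
Solve -10*stocking - 12 = -52: stocking = (-52 + 12) / -10 = 4.

stocking = 4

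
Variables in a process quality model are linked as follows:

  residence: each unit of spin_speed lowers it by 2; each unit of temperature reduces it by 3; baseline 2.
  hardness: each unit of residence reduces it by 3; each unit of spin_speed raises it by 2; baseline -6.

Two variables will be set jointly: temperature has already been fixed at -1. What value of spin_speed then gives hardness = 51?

spin_speed = 9

With temperature held at -1:
Substituting into the residence equation gives residence = -2*spin_speed + 5.
Substituting into the hardness equation gives hardness = 8*spin_speed - 21.
Solve 8*spin_speed - 21 = 51: spin_speed = (51 + 21) / 8 = 9.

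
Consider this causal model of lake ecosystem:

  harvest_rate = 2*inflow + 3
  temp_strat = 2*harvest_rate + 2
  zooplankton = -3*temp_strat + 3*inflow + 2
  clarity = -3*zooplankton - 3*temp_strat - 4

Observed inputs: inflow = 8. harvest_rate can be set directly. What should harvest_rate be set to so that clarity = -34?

harvest_rate = 3

Intervening on harvest_rate fixes its value directly, overriding its dependence on inflow.
Substituting into the zooplankton equation gives zooplankton = -6*harvest_rate + 20.
Substituting into the clarity equation gives clarity = 12*harvest_rate - 70.
Solve 12*harvest_rate - 70 = -34: harvest_rate = (-34 + 70) / 12 = 3.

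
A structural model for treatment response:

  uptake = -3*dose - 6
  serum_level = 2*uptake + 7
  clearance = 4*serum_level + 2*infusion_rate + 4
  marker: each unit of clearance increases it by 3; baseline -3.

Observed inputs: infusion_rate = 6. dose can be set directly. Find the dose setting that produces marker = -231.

dose = 3

Substituting into the serum_level equation gives serum_level = -6*dose - 5.
So clearance = -24*dose - 4.
Substituting into the marker equation gives marker = -72*dose - 15.
Solve -72*dose - 15 = -231: dose = (-231 + 15) / -72 = 3.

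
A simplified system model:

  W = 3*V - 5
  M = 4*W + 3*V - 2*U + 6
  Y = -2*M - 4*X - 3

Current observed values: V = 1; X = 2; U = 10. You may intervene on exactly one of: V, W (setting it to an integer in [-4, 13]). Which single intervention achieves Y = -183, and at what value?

Intervening on V: with other inputs at their observed values, Y = -30*V + 57. Solving for -183 gives V = 8, within [-4, 13].
Intervening on W: Y = -8*W + 11. Reaching -183 requires W = 97/4, not an integer.

set V = 8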